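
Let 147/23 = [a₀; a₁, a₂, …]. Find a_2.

1

147 = 6·23 + 9   →  a_0 = 6
23 = 2·9 + 5   →  a_1 = 2
9 = 1·5 + 4   →  a_2 = 1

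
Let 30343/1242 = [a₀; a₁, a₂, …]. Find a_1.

2

30343 = 24·1242 + 535   →  a_0 = 24
1242 = 2·535 + 172   →  a_1 = 2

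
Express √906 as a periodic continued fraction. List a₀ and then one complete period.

[30; 10, 60]

a₀ = ⌊√906⌋ = 30.
With m₀=0, d₀=1 and mₖ₊₁ = dₖaₖ − mₖ, dₖ₊₁ = (n − mₖ₊₁²)/dₖ, aₖ₊₁ = ⌊(a₀+mₖ₊₁)/dₖ₊₁⌋:
  k=1: m=30, d=6, a=10
  k=2: m=30, d=1, a=60
d=1 and a=2a₀=60 at k=2, so the next step gives (m, d) = (30, 6) again — its k=1 value — and the period has length 2.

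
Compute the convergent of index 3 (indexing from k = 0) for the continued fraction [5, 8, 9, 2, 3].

Using pₖ = aₖpₖ₋₁ + pₖ₋₂, qₖ = aₖqₖ₋₁ + qₖ₋₂ (with p₋₁=1, p₋₂=0, q₋₁=0, q₋₂=1):
  k=0: a=5, p=5, q=1
  k=1: a=8, p=41, q=8
  k=2: a=9, p=374, q=73
  k=3: a=2, p=789, q=154

789/154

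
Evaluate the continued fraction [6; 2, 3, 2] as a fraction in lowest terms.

Fold from the inside: start with 2/1.
  3 + 1/2 = 7/2
  2 + 2/7 = 16/7
  6 + 7/16 = 103/16

103/16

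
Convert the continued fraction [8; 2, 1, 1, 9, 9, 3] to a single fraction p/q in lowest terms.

11410/1359

Fold from the inside: start with 3/1.
  9 + 1/3 = 28/3
  9 + 3/28 = 255/28
  1 + 28/255 = 283/255
  1 + 255/283 = 538/283
  2 + 283/538 = 1359/538
  8 + 538/1359 = 11410/1359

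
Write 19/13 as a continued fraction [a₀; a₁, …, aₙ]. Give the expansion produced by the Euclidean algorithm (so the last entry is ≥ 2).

19 = 1*13 + 6
13 = 2*6 + 1
6 = 6*1 + 0  (stop)
So 19/13 = [1; 2, 6].

[1; 2, 6]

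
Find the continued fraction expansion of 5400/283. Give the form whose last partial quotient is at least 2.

5400 = 19·283 + 23
283 = 12·23 + 7
23 = 3·7 + 2
7 = 3·2 + 1
2 = 2·1 + 0  (stop)
So 5400/283 = [19; 12, 3, 3, 2].

[19; 12, 3, 3, 2]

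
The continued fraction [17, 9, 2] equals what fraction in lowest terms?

325/19

Fold from the inside: start with 2/1.
  9 + 1/2 = 19/2
  17 + 2/19 = 325/19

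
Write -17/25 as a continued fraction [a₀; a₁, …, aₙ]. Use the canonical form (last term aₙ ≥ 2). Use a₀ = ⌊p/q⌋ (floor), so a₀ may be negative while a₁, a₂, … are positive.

-17 = -1×25 + 8
25 = 3×8 + 1
8 = 8×1 + 0  (stop)
So -17/25 = [-1; 3, 8].

[-1; 3, 8]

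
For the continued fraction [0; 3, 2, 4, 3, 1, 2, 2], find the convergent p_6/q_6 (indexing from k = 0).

Using pₖ = aₖpₖ₋₁ + pₖ₋₂, qₖ = aₖqₖ₋₁ + qₖ₋₂ (with p₋₁=1, p₋₂=0, q₋₁=0, q₋₂=1):
  k=0: a=0, p=0, q=1
  k=1: a=3, p=1, q=3
  k=2: a=2, p=2, q=7
  k=3: a=4, p=9, q=31
  k=4: a=3, p=29, q=100
  k=5: a=1, p=38, q=131
  k=6: a=2, p=105, q=362

105/362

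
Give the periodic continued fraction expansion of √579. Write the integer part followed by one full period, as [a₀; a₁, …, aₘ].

a₀ = ⌊√579⌋ = 24.
With m₀=0, d₀=1 and mₖ₊₁ = dₖaₖ − mₖ, dₖ₊₁ = (n − mₖ₊₁²)/dₖ, aₖ₊₁ = ⌊(a₀+mₖ₊₁)/dₖ₊₁⌋:
  k=1: m=24, d=3, a=16
  k=2: m=24, d=1, a=48
d=1 and a=2a₀=48 at k=2, so the next step gives (m, d) = (24, 3) again — its k=1 value — and the period has length 2.

[24; 16, 48]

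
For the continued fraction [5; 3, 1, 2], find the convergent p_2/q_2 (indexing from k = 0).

21/4

Using pₖ = aₖpₖ₋₁ + pₖ₋₂, qₖ = aₖqₖ₋₁ + qₖ₋₂ (with p₋₁=1, p₋₂=0, q₋₁=0, q₋₂=1):
  k=0: a=5, p=5, q=1
  k=1: a=3, p=16, q=3
  k=2: a=1, p=21, q=4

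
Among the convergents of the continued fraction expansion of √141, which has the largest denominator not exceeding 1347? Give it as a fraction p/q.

√141 = [11; 1, 6, 1, 22, …] (period length 4).
Convergents:
  p_0/q_0 = 11/1
  p_1/q_1 = 12/1
  p_2/q_2 = 83/7
  p_3/q_3 = 95/8
  p_4/q_4 = 2173/183
  p_5/q_5 = 2268/191
  p_6/q_6 = 15781/1329
  p_7/q_7 = 18049/1520
q_6 = 1329 ≤ 1347 < 1520 = q_7, so the answer is 15781/1329.

15781/1329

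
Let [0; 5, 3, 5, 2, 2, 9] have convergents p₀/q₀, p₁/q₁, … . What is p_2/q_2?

3/16

Using pₖ = aₖpₖ₋₁ + pₖ₋₂, qₖ = aₖqₖ₋₁ + qₖ₋₂ (with p₋₁=1, p₋₂=0, q₋₁=0, q₋₂=1):
  k=0: a=0, p=0, q=1
  k=1: a=5, p=1, q=5
  k=2: a=3, p=3, q=16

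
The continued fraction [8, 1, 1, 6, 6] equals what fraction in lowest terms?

683/80

Using pₖ = aₖpₖ₋₁ + pₖ₋₂ and qₖ = aₖqₖ₋₁ + qₖ₋₂:
  k=0: a=8, p=8, q=1
  k=1: a=1, p=9, q=1
  k=2: a=1, p=17, q=2
  k=3: a=6, p=111, q=13
  k=4: a=6, p=683, q=80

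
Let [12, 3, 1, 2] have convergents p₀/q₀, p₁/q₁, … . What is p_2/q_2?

49/4

Using pₖ = aₖpₖ₋₁ + pₖ₋₂, qₖ = aₖqₖ₋₁ + qₖ₋₂ (with p₋₁=1, p₋₂=0, q₋₁=0, q₋₂=1):
  k=0: a=12, p=12, q=1
  k=1: a=3, p=37, q=3
  k=2: a=1, p=49, q=4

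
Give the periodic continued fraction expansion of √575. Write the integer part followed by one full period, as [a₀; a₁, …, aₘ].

a₀ = ⌊√575⌋ = 23.
With m₀=0, d₀=1 and mₖ₊₁ = dₖaₖ − mₖ, dₖ₊₁ = (n − mₖ₊₁²)/dₖ, aₖ₊₁ = ⌊(a₀+mₖ₊₁)/dₖ₊₁⌋:
  k=1: m=23, d=46, a=1
  k=2: m=23, d=1, a=46
d=1 and a=2a₀=46 at k=2, so the next step gives (m, d) = (23, 46) again — its k=1 value — and the period has length 2.

[23; 1, 46]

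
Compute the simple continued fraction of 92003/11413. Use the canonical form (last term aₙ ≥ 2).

[8; 16, 3, 19, 12]

92003 = 8×11413 + 699
11413 = 16×699 + 229
699 = 3×229 + 12
229 = 19×12 + 1
12 = 12×1 + 0  (stop)
So 92003/11413 = [8; 16, 3, 19, 12].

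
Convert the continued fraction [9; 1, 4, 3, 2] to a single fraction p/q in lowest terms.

Using pₖ = aₖpₖ₋₁ + pₖ₋₂ and qₖ = aₖqₖ₋₁ + qₖ₋₂:
  k=0: a=9, p=9, q=1
  k=1: a=1, p=10, q=1
  k=2: a=4, p=49, q=5
  k=3: a=3, p=157, q=16
  k=4: a=2, p=363, q=37

363/37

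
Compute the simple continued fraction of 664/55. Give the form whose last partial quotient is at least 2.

[12; 13, 1, 3]

664 = 12×55 + 4
55 = 13×4 + 3
4 = 1×3 + 1
3 = 3×1 + 0  (stop)
So 664/55 = [12; 13, 1, 3].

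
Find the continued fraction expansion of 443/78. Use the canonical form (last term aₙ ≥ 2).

[5; 1, 2, 8, 3]

443 = 5*78 + 53
78 = 1*53 + 25
53 = 2*25 + 3
25 = 8*3 + 1
3 = 3*1 + 0  (stop)
So 443/78 = [5; 1, 2, 8, 3].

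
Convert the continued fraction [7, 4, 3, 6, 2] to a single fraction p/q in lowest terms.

1280/177

Fold from the inside: start with 2/1.
  6 + 1/2 = 13/2
  3 + 2/13 = 41/13
  4 + 13/41 = 177/41
  7 + 41/177 = 1280/177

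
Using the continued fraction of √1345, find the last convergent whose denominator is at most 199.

4841/132

√1345 = [36; 1, 2, 14, 2, 1, 72, …] (period length 6).
Convergents:
  p_0/q_0 = 36/1
  p_1/q_1 = 37/1
  p_2/q_2 = 110/3
  p_3/q_3 = 1577/43
  p_4/q_4 = 3264/89
  p_5/q_5 = 4841/132
  p_6/q_6 = 351816/9593
q_5 = 132 ≤ 199 < 9593 = q_6, so the answer is 4841/132.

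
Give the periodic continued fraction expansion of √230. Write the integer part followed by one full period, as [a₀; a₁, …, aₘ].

[15; 6, 30]

a₀ = ⌊√230⌋ = 15.
With m₀=0, d₀=1 and mₖ₊₁ = dₖaₖ − mₖ, dₖ₊₁ = (n − mₖ₊₁²)/dₖ, aₖ₊₁ = ⌊(a₀+mₖ₊₁)/dₖ₊₁⌋:
  k=1: m=15, d=5, a=6
  k=2: m=15, d=1, a=30
d=1 and a=2a₀=30 at k=2, so the next step gives (m, d) = (15, 5) again — its k=1 value — and the period has length 2.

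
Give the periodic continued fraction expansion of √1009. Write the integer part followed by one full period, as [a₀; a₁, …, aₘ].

a₀ = ⌊√1009⌋ = 31.

[31; 1, 3, 3, 1, 62]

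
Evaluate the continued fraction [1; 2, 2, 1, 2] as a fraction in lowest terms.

Fold from the inside: start with 2/1.
  1 + 1/2 = 3/2
  2 + 2/3 = 8/3
  2 + 3/8 = 19/8
  1 + 8/19 = 27/19

27/19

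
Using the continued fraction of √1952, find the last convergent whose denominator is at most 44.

486/11

√1952 = [44; 5, 1, 1, 21, 1, 1, 5, 88, …] (period length 8).
Convergents:
  p_0/q_0 = 44/1
  p_1/q_1 = 221/5
  p_2/q_2 = 265/6
  p_3/q_3 = 486/11
  p_4/q_4 = 10471/237
q_3 = 11 ≤ 44 < 237 = q_4, so the answer is 486/11.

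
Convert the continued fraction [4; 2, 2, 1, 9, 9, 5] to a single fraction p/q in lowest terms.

Using pₖ = aₖpₖ₋₁ + pₖ₋₂ and qₖ = aₖqₖ₋₁ + qₖ₋₂:
  k=0: a=4, p=4, q=1
  k=1: a=2, p=9, q=2
  k=2: a=2, p=22, q=5
  k=3: a=1, p=31, q=7
  k=4: a=9, p=301, q=68
  k=5: a=9, p=2740, q=619
  k=6: a=5, p=14001, q=3163

14001/3163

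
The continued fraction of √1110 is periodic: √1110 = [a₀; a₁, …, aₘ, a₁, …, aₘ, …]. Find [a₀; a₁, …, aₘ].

[33; 3, 6, 3, 66]

a₀ = ⌊√1110⌋ = 33.
With m₀=0, d₀=1 and mₖ₊₁ = dₖaₖ − mₖ, dₖ₊₁ = (n − mₖ₊₁²)/dₖ, aₖ₊₁ = ⌊(a₀+mₖ₊₁)/dₖ₊₁⌋:
  k=1: m=33, d=21, a=3
  k=2: m=30, d=10, a=6
  k=3: m=30, d=21, a=3
  k=4: m=33, d=1, a=66
d=1 and a=2a₀=66 at k=4, so the next step gives (m, d) = (33, 21) again — its k=1 value — and the period has length 4.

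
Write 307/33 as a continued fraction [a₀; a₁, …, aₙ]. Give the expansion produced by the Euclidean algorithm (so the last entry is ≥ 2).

[9; 3, 3, 3]

307 = 9×33 + 10
33 = 3×10 + 3
10 = 3×3 + 1
3 = 3×1 + 0  (stop)
So 307/33 = [9; 3, 3, 3].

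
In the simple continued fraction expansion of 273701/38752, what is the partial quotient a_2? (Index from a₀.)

273701 = 7·38752 + 2437   →  a_0 = 7
38752 = 15·2437 + 2197   →  a_1 = 15
2437 = 1·2197 + 240   →  a_2 = 1

1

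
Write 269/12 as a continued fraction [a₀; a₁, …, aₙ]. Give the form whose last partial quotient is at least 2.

269 = 22·12 + 5
12 = 2·5 + 2
5 = 2·2 + 1
2 = 2·1 + 0  (stop)
So 269/12 = [22; 2, 2, 2].

[22; 2, 2, 2]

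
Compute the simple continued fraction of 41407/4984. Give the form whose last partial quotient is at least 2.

41407 = 8×4984 + 1535
4984 = 3×1535 + 379
1535 = 4×379 + 19
379 = 19×19 + 18
19 = 1×18 + 1
18 = 18×1 + 0  (stop)
So 41407/4984 = [8; 3, 4, 19, 1, 18].

[8; 3, 4, 19, 1, 18]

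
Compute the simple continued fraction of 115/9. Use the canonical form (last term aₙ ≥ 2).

[12; 1, 3, 2]

115 = 12·9 + 7
9 = 1·7 + 2
7 = 3·2 + 1
2 = 2·1 + 0  (stop)
So 115/9 = [12; 1, 3, 2].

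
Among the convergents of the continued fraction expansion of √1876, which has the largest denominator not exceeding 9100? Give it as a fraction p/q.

137215/3168

√1876 = [43; 3, 5, 12, 5, 3, 86, …] (period length 6).
Convergents:
  p_0/q_0 = 43/1
  p_1/q_1 = 130/3
  p_2/q_2 = 693/16
  p_3/q_3 = 8446/195
  p_4/q_4 = 42923/991
  p_5/q_5 = 137215/3168
  p_6/q_6 = 11843413/273439
q_5 = 3168 ≤ 9100 < 273439 = q_6, so the answer is 137215/3168.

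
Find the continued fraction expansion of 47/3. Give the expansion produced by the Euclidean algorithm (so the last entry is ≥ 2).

[15; 1, 2]

47 = 15×3 + 2
3 = 1×2 + 1
2 = 2×1 + 0  (stop)
So 47/3 = [15; 1, 2].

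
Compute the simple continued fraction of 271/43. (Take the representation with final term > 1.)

271 = 6·43 + 13
43 = 3·13 + 4
13 = 3·4 + 1
4 = 4·1 + 0  (stop)
So 271/43 = [6; 3, 3, 4].

[6; 3, 3, 4]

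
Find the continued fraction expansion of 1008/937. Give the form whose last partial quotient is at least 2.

[1; 13, 5, 14]

1008 = 1·937 + 71
937 = 13·71 + 14
71 = 5·14 + 1
14 = 14·1 + 0  (stop)
So 1008/937 = [1; 13, 5, 14].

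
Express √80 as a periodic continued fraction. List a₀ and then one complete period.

a₀ = ⌊√80⌋ = 8.
With m₀=0, d₀=1 and mₖ₊₁ = dₖaₖ − mₖ, dₖ₊₁ = (n − mₖ₊₁²)/dₖ, aₖ₊₁ = ⌊(a₀+mₖ₊₁)/dₖ₊₁⌋:
  k=1: m=8, d=16, a=1
  k=2: m=8, d=1, a=16
d=1 and a=2a₀=16 at k=2, so the next step gives (m, d) = (8, 16) again — its k=1 value — and the period has length 2.

[8; 1, 16]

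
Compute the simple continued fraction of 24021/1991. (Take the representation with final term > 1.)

[12; 15, 2, 3, 3, 2, 2]

24021 = 12·1991 + 129
1991 = 15·129 + 56
129 = 2·56 + 17
56 = 3·17 + 5
17 = 3·5 + 2
5 = 2·2 + 1
2 = 2·1 + 0  (stop)
So 24021/1991 = [12; 15, 2, 3, 3, 2, 2].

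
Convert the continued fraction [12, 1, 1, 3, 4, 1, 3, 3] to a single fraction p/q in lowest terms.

5781/460

Using pₖ = aₖpₖ₋₁ + pₖ₋₂ and qₖ = aₖqₖ₋₁ + qₖ₋₂:
  k=0: a=12, p=12, q=1
  k=1: a=1, p=13, q=1
  k=2: a=1, p=25, q=2
  k=3: a=3, p=88, q=7
  k=4: a=4, p=377, q=30
  k=5: a=1, p=465, q=37
  k=6: a=3, p=1772, q=141
  k=7: a=3, p=5781, q=460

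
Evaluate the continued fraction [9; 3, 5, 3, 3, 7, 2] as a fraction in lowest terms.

Fold from the inside: start with 2/1.
  7 + 1/2 = 15/2
  3 + 2/15 = 47/15
  3 + 15/47 = 156/47
  5 + 47/156 = 827/156
  3 + 156/827 = 2637/827
  9 + 827/2637 = 24560/2637

24560/2637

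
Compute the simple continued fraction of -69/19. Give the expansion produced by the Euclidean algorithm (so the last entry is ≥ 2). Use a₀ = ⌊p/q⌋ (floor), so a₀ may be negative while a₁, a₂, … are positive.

-69 = -4×19 + 7
19 = 2×7 + 5
7 = 1×5 + 2
5 = 2×2 + 1
2 = 2×1 + 0  (stop)
So -69/19 = [-4; 2, 1, 2, 2].

[-4; 2, 1, 2, 2]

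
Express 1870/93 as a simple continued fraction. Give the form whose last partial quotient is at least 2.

1870 = 20*93 + 10
93 = 9*10 + 3
10 = 3*3 + 1
3 = 3*1 + 0  (stop)
So 1870/93 = [20; 9, 3, 3].

[20; 9, 3, 3]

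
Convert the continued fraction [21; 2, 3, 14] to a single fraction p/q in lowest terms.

Fold from the inside: start with 14/1.
  3 + 1/14 = 43/14
  2 + 14/43 = 100/43
  21 + 43/100 = 2143/100

2143/100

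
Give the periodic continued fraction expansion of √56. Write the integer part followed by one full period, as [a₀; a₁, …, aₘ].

a₀ = ⌊√56⌋ = 7.
With m₀=0, d₀=1 and mₖ₊₁ = dₖaₖ − mₖ, dₖ₊₁ = (n − mₖ₊₁²)/dₖ, aₖ₊₁ = ⌊(a₀+mₖ₊₁)/dₖ₊₁⌋:
  k=1: m=7, d=7, a=2
  k=2: m=7, d=1, a=14
d=1 and a=2a₀=14 at k=2, so the next step gives (m, d) = (7, 7) again — its k=1 value — and the period has length 2.

[7; 2, 14]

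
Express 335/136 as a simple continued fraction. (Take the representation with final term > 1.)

335 = 2*136 + 63
136 = 2*63 + 10
63 = 6*10 + 3
10 = 3*3 + 1
3 = 3*1 + 0  (stop)
So 335/136 = [2; 2, 6, 3, 3].

[2; 2, 6, 3, 3]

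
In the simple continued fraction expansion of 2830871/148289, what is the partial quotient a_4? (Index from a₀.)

2

2830871 = 19·148289 + 13380   →  a_0 = 19
148289 = 11·13380 + 1109   →  a_1 = 11
13380 = 12·1109 + 72   →  a_2 = 12
1109 = 15·72 + 29   →  a_3 = 15
72 = 2·29 + 14   →  a_4 = 2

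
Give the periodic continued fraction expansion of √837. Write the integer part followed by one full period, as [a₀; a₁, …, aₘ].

[28; 1, 13, 2, 13, 1, 56]

a₀ = ⌊√837⌋ = 28.
With m₀=0, d₀=1 and mₖ₊₁ = dₖaₖ − mₖ, dₖ₊₁ = (n − mₖ₊₁²)/dₖ, aₖ₊₁ = ⌊(a₀+mₖ₊₁)/dₖ₊₁⌋:
  k=1: m=28, d=53, a=1
  k=2: m=25, d=4, a=13
  k=3: m=27, d=27, a=2
  k=4: m=27, d=4, a=13
  k=5: m=25, d=53, a=1
  k=6: m=28, d=1, a=56
d=1 and a=2a₀=56 at k=6, so the next step gives (m, d) = (28, 53) again — its k=1 value — and the period has length 6.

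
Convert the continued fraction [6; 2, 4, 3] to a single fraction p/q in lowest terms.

187/29

Using pₖ = aₖpₖ₋₁ + pₖ₋₂ and qₖ = aₖqₖ₋₁ + qₖ₋₂:
  k=0: a=6, p=6, q=1
  k=1: a=2, p=13, q=2
  k=2: a=4, p=58, q=9
  k=3: a=3, p=187, q=29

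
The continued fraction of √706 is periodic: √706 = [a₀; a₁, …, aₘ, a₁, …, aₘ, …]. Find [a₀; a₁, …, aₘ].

[26; 1, 1, 3, 26, 3, 1, 1, 52]

a₀ = ⌊√706⌋ = 26.
With m₀=0, d₀=1 and mₖ₊₁ = dₖaₖ − mₖ, dₖ₊₁ = (n − mₖ₊₁²)/dₖ, aₖ₊₁ = ⌊(a₀+mₖ₊₁)/dₖ₊₁⌋:
  k=1: m=26, d=30, a=1
  k=2: m=4, d=23, a=1
  k=3: m=19, d=15, a=3
  k=4: m=26, d=2, a=26
  k=5: m=26, d=15, a=3
  k=6: m=19, d=23, a=1
  k=7: m=4, d=30, a=1
  k=8: m=26, d=1, a=52
d=1 and a=2a₀=52 at k=8, so the next step gives (m, d) = (26, 30) again — its k=1 value — and the period has length 8.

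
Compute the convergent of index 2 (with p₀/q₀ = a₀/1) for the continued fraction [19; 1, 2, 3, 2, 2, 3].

59/3

Using pₖ = aₖpₖ₋₁ + pₖ₋₂, qₖ = aₖqₖ₋₁ + qₖ₋₂ (with p₋₁=1, p₋₂=0, q₋₁=0, q₋₂=1):
  k=0: a=19, p=19, q=1
  k=1: a=1, p=20, q=1
  k=2: a=2, p=59, q=3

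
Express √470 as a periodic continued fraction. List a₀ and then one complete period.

[21; 1, 2, 8, 2, 1, 42]

a₀ = ⌊√470⌋ = 21.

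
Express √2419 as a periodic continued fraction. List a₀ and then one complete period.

[49; 5, 2, 5, 98]

a₀ = ⌊√2419⌋ = 49.
With m₀=0, d₀=1 and mₖ₊₁ = dₖaₖ − mₖ, dₖ₊₁ = (n − mₖ₊₁²)/dₖ, aₖ₊₁ = ⌊(a₀+mₖ₊₁)/dₖ₊₁⌋:
  k=1: m=49, d=18, a=5
  k=2: m=41, d=41, a=2
  k=3: m=41, d=18, a=5
  k=4: m=49, d=1, a=98
d=1 and a=2a₀=98 at k=4, so the next step gives (m, d) = (49, 18) again — its k=1 value — and the period has length 4.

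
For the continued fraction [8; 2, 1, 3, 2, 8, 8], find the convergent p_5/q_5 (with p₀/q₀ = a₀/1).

1764/211

Using pₖ = aₖpₖ₋₁ + pₖ₋₂, qₖ = aₖqₖ₋₁ + qₖ₋₂ (with p₋₁=1, p₋₂=0, q₋₁=0, q₋₂=1):
  k=0: a=8, p=8, q=1
  k=1: a=2, p=17, q=2
  k=2: a=1, p=25, q=3
  k=3: a=3, p=92, q=11
  k=4: a=2, p=209, q=25
  k=5: a=8, p=1764, q=211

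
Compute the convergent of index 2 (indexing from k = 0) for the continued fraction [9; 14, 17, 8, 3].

2168/239

Using pₖ = aₖpₖ₋₁ + pₖ₋₂, qₖ = aₖqₖ₋₁ + qₖ₋₂ (with p₋₁=1, p₋₂=0, q₋₁=0, q₋₂=1):
  k=0: a=9, p=9, q=1
  k=1: a=14, p=127, q=14
  k=2: a=17, p=2168, q=239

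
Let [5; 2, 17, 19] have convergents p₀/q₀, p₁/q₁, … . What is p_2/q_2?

Using pₖ = aₖpₖ₋₁ + pₖ₋₂, qₖ = aₖqₖ₋₁ + qₖ₋₂ (with p₋₁=1, p₋₂=0, q₋₁=0, q₋₂=1):
  k=0: a=5, p=5, q=1
  k=1: a=2, p=11, q=2
  k=2: a=17, p=192, q=35

192/35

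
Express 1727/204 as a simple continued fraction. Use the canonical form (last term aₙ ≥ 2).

[8; 2, 6, 1, 3, 1, 2]

1727 = 8×204 + 95
204 = 2×95 + 14
95 = 6×14 + 11
14 = 1×11 + 3
11 = 3×3 + 2
3 = 1×2 + 1
2 = 2×1 + 0  (stop)
So 1727/204 = [8; 2, 6, 1, 3, 1, 2].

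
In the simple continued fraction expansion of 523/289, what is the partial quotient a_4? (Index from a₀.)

523 = 1·289 + 234   →  a_0 = 1
289 = 1·234 + 55   →  a_1 = 1
234 = 4·55 + 14   →  a_2 = 4
55 = 3·14 + 13   →  a_3 = 3
14 = 1·13 + 1   →  a_4 = 1

1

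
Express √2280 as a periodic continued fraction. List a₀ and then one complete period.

a₀ = ⌊√2280⌋ = 47.
With m₀=0, d₀=1 and mₖ₊₁ = dₖaₖ − mₖ, dₖ₊₁ = (n − mₖ₊₁²)/dₖ, aₖ₊₁ = ⌊(a₀+mₖ₊₁)/dₖ₊₁⌋:
  k=1: m=47, d=71, a=1
  k=2: m=24, d=24, a=2
  k=3: m=24, d=71, a=1
  k=4: m=47, d=1, a=94
d=1 and a=2a₀=94 at k=4, so the next step gives (m, d) = (47, 71) again — its k=1 value — and the period has length 4.

[47; 1, 2, 1, 94]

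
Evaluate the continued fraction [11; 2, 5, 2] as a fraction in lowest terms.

Fold from the inside: start with 2/1.
  5 + 1/2 = 11/2
  2 + 2/11 = 24/11
  11 + 11/24 = 275/24

275/24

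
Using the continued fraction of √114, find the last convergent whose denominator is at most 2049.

21194/1985

√114 = [10; 1, 2, 10, 2, 1, 20, …] (period length 6).
Convergents:
  p_0/q_0 = 10/1
  p_1/q_1 = 11/1
  p_2/q_2 = 32/3
  p_3/q_3 = 331/31
  p_4/q_4 = 694/65
  p_5/q_5 = 1025/96
  p_6/q_6 = 21194/1985
  p_7/q_7 = 22219/2081
q_6 = 1985 ≤ 2049 < 2081 = q_7, so the answer is 21194/1985.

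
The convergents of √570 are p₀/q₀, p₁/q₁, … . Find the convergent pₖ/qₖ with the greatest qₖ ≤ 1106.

√570 = [23; 1, 6, 1, 46, …] (period length 4).
Convergents:
  p_0/q_0 = 23/1
  p_1/q_1 = 24/1
  p_2/q_2 = 167/7
  p_3/q_3 = 191/8
  p_4/q_4 = 8953/375
  p_5/q_5 = 9144/383
  p_6/q_6 = 63817/2673
q_5 = 383 ≤ 1106 < 2673 = q_6, so the answer is 9144/383.

9144/383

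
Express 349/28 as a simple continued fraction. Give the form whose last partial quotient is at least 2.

349 = 12×28 + 13
28 = 2×13 + 2
13 = 6×2 + 1
2 = 2×1 + 0  (stop)
So 349/28 = [12; 2, 6, 2].

[12; 2, 6, 2]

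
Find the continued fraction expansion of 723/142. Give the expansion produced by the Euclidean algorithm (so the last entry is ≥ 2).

723 = 5*142 + 13
142 = 10*13 + 12
13 = 1*12 + 1
12 = 12*1 + 0  (stop)
So 723/142 = [5; 10, 1, 12].

[5; 10, 1, 12]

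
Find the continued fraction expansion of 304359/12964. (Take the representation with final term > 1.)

[23; 2, 10, 2, 17, 1, 15]

304359 = 23*12964 + 6187
12964 = 2*6187 + 590
6187 = 10*590 + 287
590 = 2*287 + 16
287 = 17*16 + 15
16 = 1*15 + 1
15 = 15*1 + 0  (stop)
So 304359/12964 = [23; 2, 10, 2, 17, 1, 15].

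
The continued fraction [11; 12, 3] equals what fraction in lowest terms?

410/37

Fold from the inside: start with 3/1.
  12 + 1/3 = 37/3
  11 + 3/37 = 410/37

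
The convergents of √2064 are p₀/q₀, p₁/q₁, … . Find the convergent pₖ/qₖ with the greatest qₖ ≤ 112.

√2064 = [45; 2, 3, 7, 3, 2, 90, …] (period length 6).
Convergents:
  p_0/q_0 = 45/1
  p_1/q_1 = 91/2
  p_2/q_2 = 318/7
  p_3/q_3 = 2317/51
  p_4/q_4 = 7269/160
q_3 = 51 ≤ 112 < 160 = q_4, so the answer is 2317/51.

2317/51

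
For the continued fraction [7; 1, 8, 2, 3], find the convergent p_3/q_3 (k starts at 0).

150/19

Using pₖ = aₖpₖ₋₁ + pₖ₋₂, qₖ = aₖqₖ₋₁ + qₖ₋₂ (with p₋₁=1, p₋₂=0, q₋₁=0, q₋₂=1):
  k=0: a=7, p=7, q=1
  k=1: a=1, p=8, q=1
  k=2: a=8, p=71, q=9
  k=3: a=2, p=150, q=19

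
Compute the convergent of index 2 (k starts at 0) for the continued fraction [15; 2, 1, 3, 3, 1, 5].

Using pₖ = aₖpₖ₋₁ + pₖ₋₂, qₖ = aₖqₖ₋₁ + qₖ₋₂ (with p₋₁=1, p₋₂=0, q₋₁=0, q₋₂=1):
  k=0: a=15, p=15, q=1
  k=1: a=2, p=31, q=2
  k=2: a=1, p=46, q=3

46/3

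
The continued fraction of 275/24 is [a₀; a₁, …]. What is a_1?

275 = 11·24 + 11   →  a_0 = 11
24 = 2·11 + 2   →  a_1 = 2

2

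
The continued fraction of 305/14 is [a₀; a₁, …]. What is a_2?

305 = 21·14 + 11   →  a_0 = 21
14 = 1·11 + 3   →  a_1 = 1
11 = 3·3 + 2   →  a_2 = 3

3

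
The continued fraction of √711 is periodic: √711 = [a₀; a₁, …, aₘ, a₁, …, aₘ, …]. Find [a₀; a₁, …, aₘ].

a₀ = ⌊√711⌋ = 26.
With m₀=0, d₀=1 and mₖ₊₁ = dₖaₖ − mₖ, dₖ₊₁ = (n − mₖ₊₁²)/dₖ, aₖ₊₁ = ⌊(a₀+mₖ₊₁)/dₖ₊₁⌋:
  k=1: m=26, d=35, a=1
  k=2: m=9, d=18, a=1
  k=3: m=9, d=35, a=1
  k=4: m=26, d=1, a=52
d=1 and a=2a₀=52 at k=4, so the next step gives (m, d) = (26, 35) again — its k=1 value — and the period has length 4.

[26; 1, 1, 1, 52]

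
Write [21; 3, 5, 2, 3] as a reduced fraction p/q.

2579/121

Using pₖ = aₖpₖ₋₁ + pₖ₋₂ and qₖ = aₖqₖ₋₁ + qₖ₋₂:
  k=0: a=21, p=21, q=1
  k=1: a=3, p=64, q=3
  k=2: a=5, p=341, q=16
  k=3: a=2, p=746, q=35
  k=4: a=3, p=2579, q=121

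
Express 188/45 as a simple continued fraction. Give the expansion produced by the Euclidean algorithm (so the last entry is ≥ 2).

[4; 5, 1, 1, 1, 2]

188 = 4*45 + 8
45 = 5*8 + 5
8 = 1*5 + 3
5 = 1*3 + 2
3 = 1*2 + 1
2 = 2*1 + 0  (stop)
So 188/45 = [4; 5, 1, 1, 1, 2].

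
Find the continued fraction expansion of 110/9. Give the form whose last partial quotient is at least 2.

110 = 12·9 + 2
9 = 4·2 + 1
2 = 2·1 + 0  (stop)
So 110/9 = [12; 4, 2].

[12; 4, 2]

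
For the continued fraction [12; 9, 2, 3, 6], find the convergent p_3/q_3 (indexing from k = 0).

Using pₖ = aₖpₖ₋₁ + pₖ₋₂, qₖ = aₖqₖ₋₁ + qₖ₋₂ (with p₋₁=1, p₋₂=0, q₋₁=0, q₋₂=1):
  k=0: a=12, p=12, q=1
  k=1: a=9, p=109, q=9
  k=2: a=2, p=230, q=19
  k=3: a=3, p=799, q=66

799/66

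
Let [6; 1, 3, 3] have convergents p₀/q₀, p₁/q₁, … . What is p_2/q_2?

27/4

Using pₖ = aₖpₖ₋₁ + pₖ₋₂, qₖ = aₖqₖ₋₁ + qₖ₋₂ (with p₋₁=1, p₋₂=0, q₋₁=0, q₋₂=1):
  k=0: a=6, p=6, q=1
  k=1: a=1, p=7, q=1
  k=2: a=3, p=27, q=4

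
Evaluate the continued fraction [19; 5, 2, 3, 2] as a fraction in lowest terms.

1669/87

Using pₖ = aₖpₖ₋₁ + pₖ₋₂ and qₖ = aₖqₖ₋₁ + qₖ₋₂:
  k=0: a=19, p=19, q=1
  k=1: a=5, p=96, q=5
  k=2: a=2, p=211, q=11
  k=3: a=3, p=729, q=38
  k=4: a=2, p=1669, q=87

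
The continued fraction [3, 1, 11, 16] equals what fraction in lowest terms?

Fold from the inside: start with 16/1.
  11 + 1/16 = 177/16
  1 + 16/177 = 193/177
  3 + 177/193 = 756/193

756/193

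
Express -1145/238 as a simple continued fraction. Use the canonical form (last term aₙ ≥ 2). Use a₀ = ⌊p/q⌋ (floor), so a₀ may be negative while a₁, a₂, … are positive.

[-5; 5, 3, 2, 6]

-1145 = -5*238 + 45
238 = 5*45 + 13
45 = 3*13 + 6
13 = 2*6 + 1
6 = 6*1 + 0  (stop)
So -1145/238 = [-5; 5, 3, 2, 6].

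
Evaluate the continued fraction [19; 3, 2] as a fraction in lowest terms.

135/7

Using pₖ = aₖpₖ₋₁ + pₖ₋₂ and qₖ = aₖqₖ₋₁ + qₖ₋₂:
  k=0: a=19, p=19, q=1
  k=1: a=3, p=58, q=3
  k=2: a=2, p=135, q=7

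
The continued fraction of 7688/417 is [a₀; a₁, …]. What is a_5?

3

7688 = 18·417 + 182   →  a_0 = 18
417 = 2·182 + 53   →  a_1 = 2
182 = 3·53 + 23   →  a_2 = 3
53 = 2·23 + 7   →  a_3 = 2
23 = 3·7 + 2   →  a_4 = 3
7 = 3·2 + 1   →  a_5 = 3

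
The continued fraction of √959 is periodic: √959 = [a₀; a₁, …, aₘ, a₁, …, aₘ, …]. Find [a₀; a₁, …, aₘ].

[30; 1, 29, 1, 60]

a₀ = ⌊√959⌋ = 30.
With m₀=0, d₀=1 and mₖ₊₁ = dₖaₖ − mₖ, dₖ₊₁ = (n − mₖ₊₁²)/dₖ, aₖ₊₁ = ⌊(a₀+mₖ₊₁)/dₖ₊₁⌋:
  k=1: m=30, d=59, a=1
  k=2: m=29, d=2, a=29
  k=3: m=29, d=59, a=1
  k=4: m=30, d=1, a=60
d=1 and a=2a₀=60 at k=4, so the next step gives (m, d) = (30, 59) again — its k=1 value — and the period has length 4.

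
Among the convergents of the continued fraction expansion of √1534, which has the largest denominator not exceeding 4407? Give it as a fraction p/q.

110449/2820

√1534 = [39; 6, 78, …] (period length 2).
Convergents:
  p_0/q_0 = 39/1
  p_1/q_1 = 235/6
  p_2/q_2 = 18369/469
  p_3/q_3 = 110449/2820
  p_4/q_4 = 8633391/220429
q_3 = 2820 ≤ 4407 < 220429 = q_4, so the answer is 110449/2820.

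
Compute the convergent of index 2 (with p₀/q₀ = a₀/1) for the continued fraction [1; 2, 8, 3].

25/17

Using pₖ = aₖpₖ₋₁ + pₖ₋₂, qₖ = aₖqₖ₋₁ + qₖ₋₂ (with p₋₁=1, p₋₂=0, q₋₁=0, q₋₂=1):
  k=0: a=1, p=1, q=1
  k=1: a=2, p=3, q=2
  k=2: a=8, p=25, q=17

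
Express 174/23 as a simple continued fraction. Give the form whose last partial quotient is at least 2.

[7; 1, 1, 3, 3]

174 = 7×23 + 13
23 = 1×13 + 10
13 = 1×10 + 3
10 = 3×3 + 1
3 = 3×1 + 0  (stop)
So 174/23 = [7; 1, 1, 3, 3].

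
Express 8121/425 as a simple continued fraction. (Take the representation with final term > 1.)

8121 = 19*425 + 46
425 = 9*46 + 11
46 = 4*11 + 2
11 = 5*2 + 1
2 = 2*1 + 0  (stop)
So 8121/425 = [19; 9, 4, 5, 2].

[19; 9, 4, 5, 2]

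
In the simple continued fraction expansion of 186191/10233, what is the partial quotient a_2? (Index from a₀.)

8

186191 = 18·10233 + 1997   →  a_0 = 18
10233 = 5·1997 + 248   →  a_1 = 5
1997 = 8·248 + 13   →  a_2 = 8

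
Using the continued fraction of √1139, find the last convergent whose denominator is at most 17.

135/4

√1139 = [33; 1, 2, 1, 66, …] (period length 4).
Convergents:
  p_0/q_0 = 33/1
  p_1/q_1 = 34/1
  p_2/q_2 = 101/3
  p_3/q_3 = 135/4
  p_4/q_4 = 9011/267
q_3 = 4 ≤ 17 < 267 = q_4, so the answer is 135/4.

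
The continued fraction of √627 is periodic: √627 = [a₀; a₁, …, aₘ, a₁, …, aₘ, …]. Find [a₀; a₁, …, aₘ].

a₀ = ⌊√627⌋ = 25.
With m₀=0, d₀=1 and mₖ₊₁ = dₖaₖ − mₖ, dₖ₊₁ = (n − mₖ₊₁²)/dₖ, aₖ₊₁ = ⌊(a₀+mₖ₊₁)/dₖ₊₁⌋:
  k=1: m=25, d=2, a=25
  k=2: m=25, d=1, a=50
d=1 and a=2a₀=50 at k=2, so the next step gives (m, d) = (25, 2) again — its k=1 value — and the period has length 2.

[25; 25, 50]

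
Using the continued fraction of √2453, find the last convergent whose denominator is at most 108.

√2453 = [49; 1, 1, 8, 1, 1, 98, …] (period length 6).
Convergents:
  p_0/q_0 = 49/1
  p_1/q_1 = 50/1
  p_2/q_2 = 99/2
  p_3/q_3 = 842/17
  p_4/q_4 = 941/19
  p_5/q_5 = 1783/36
  p_6/q_6 = 175675/3547
q_5 = 36 ≤ 108 < 3547 = q_6, so the answer is 1783/36.

1783/36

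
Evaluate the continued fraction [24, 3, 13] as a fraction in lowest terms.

973/40

Using pₖ = aₖpₖ₋₁ + pₖ₋₂ and qₖ = aₖqₖ₋₁ + qₖ₋₂:
  k=0: a=24, p=24, q=1
  k=1: a=3, p=73, q=3
  k=2: a=13, p=973, q=40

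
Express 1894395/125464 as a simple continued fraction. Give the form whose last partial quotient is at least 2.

[15; 10, 11, 6, 6, 2, 6, 2]

1894395 = 15*125464 + 12435
125464 = 10*12435 + 1114
12435 = 11*1114 + 181
1114 = 6*181 + 28
181 = 6*28 + 13
28 = 2*13 + 2
13 = 6*2 + 1
2 = 2*1 + 0  (stop)
So 1894395/125464 = [15; 10, 11, 6, 6, 2, 6, 2].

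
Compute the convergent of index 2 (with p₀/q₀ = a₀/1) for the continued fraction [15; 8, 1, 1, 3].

Using pₖ = aₖpₖ₋₁ + pₖ₋₂, qₖ = aₖqₖ₋₁ + qₖ₋₂ (with p₋₁=1, p₋₂=0, q₋₁=0, q₋₂=1):
  k=0: a=15, p=15, q=1
  k=1: a=8, p=121, q=8
  k=2: a=1, p=136, q=9

136/9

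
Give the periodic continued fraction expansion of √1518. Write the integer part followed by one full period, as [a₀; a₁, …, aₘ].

a₀ = ⌊√1518⌋ = 38.
With m₀=0, d₀=1 and mₖ₊₁ = dₖaₖ − mₖ, dₖ₊₁ = (n − mₖ₊₁²)/dₖ, aₖ₊₁ = ⌊(a₀+mₖ₊₁)/dₖ₊₁⌋:
  k=1: m=38, d=74, a=1
  k=2: m=36, d=3, a=24
  k=3: m=36, d=74, a=1
  k=4: m=38, d=1, a=76
d=1 and a=2a₀=76 at k=4, so the next step gives (m, d) = (38, 74) again — its k=1 value — and the period has length 4.

[38; 1, 24, 1, 76]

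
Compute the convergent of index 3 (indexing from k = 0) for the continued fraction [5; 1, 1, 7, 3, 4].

Using pₖ = aₖpₖ₋₁ + pₖ₋₂, qₖ = aₖqₖ₋₁ + qₖ₋₂ (with p₋₁=1, p₋₂=0, q₋₁=0, q₋₂=1):
  k=0: a=5, p=5, q=1
  k=1: a=1, p=6, q=1
  k=2: a=1, p=11, q=2
  k=3: a=7, p=83, q=15

83/15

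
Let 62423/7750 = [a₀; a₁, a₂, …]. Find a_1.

18

62423 = 8·7750 + 423   →  a_0 = 8
7750 = 18·423 + 136   →  a_1 = 18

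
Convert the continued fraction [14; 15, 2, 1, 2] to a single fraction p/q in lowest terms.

Fold from the inside: start with 2/1.
  1 + 1/2 = 3/2
  2 + 2/3 = 8/3
  15 + 3/8 = 123/8
  14 + 8/123 = 1730/123

1730/123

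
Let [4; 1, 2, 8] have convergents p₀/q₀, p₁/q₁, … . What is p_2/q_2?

Using pₖ = aₖpₖ₋₁ + pₖ₋₂, qₖ = aₖqₖ₋₁ + qₖ₋₂ (with p₋₁=1, p₋₂=0, q₋₁=0, q₋₂=1):
  k=0: a=4, p=4, q=1
  k=1: a=1, p=5, q=1
  k=2: a=2, p=14, q=3

14/3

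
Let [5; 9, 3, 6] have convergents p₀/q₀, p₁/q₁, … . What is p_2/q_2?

Using pₖ = aₖpₖ₋₁ + pₖ₋₂, qₖ = aₖqₖ₋₁ + qₖ₋₂ (with p₋₁=1, p₋₂=0, q₋₁=0, q₋₂=1):
  k=0: a=5, p=5, q=1
  k=1: a=9, p=46, q=9
  k=2: a=3, p=143, q=28

143/28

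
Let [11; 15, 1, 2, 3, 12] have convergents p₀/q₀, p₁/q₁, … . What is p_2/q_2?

177/16

Using pₖ = aₖpₖ₋₁ + pₖ₋₂, qₖ = aₖqₖ₋₁ + qₖ₋₂ (with p₋₁=1, p₋₂=0, q₋₁=0, q₋₂=1):
  k=0: a=11, p=11, q=1
  k=1: a=15, p=166, q=15
  k=2: a=1, p=177, q=16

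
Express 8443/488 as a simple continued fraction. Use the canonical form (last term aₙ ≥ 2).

[17; 3, 3, 7, 1, 5]

8443 = 17·488 + 147
488 = 3·147 + 47
147 = 3·47 + 6
47 = 7·6 + 5
6 = 1·5 + 1
5 = 5·1 + 0  (stop)
So 8443/488 = [17; 3, 3, 7, 1, 5].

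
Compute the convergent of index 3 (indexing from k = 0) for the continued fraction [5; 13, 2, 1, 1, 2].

Using pₖ = aₖpₖ₋₁ + pₖ₋₂, qₖ = aₖqₖ₋₁ + qₖ₋₂ (with p₋₁=1, p₋₂=0, q₋₁=0, q₋₂=1):
  k=0: a=5, p=5, q=1
  k=1: a=13, p=66, q=13
  k=2: a=2, p=137, q=27
  k=3: a=1, p=203, q=40

203/40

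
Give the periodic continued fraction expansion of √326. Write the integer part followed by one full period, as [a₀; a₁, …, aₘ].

[18; 18, 36]

a₀ = ⌊√326⌋ = 18.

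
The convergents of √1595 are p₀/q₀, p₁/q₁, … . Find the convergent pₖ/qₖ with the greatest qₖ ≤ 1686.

51080/1279

√1595 = [39; 1, 14, 1, 78, …] (period length 4).
Convergents:
  p_0/q_0 = 39/1
  p_1/q_1 = 40/1
  p_2/q_2 = 599/15
  p_3/q_3 = 639/16
  p_4/q_4 = 50441/1263
  p_5/q_5 = 51080/1279
  p_6/q_6 = 765561/19169
q_5 = 1279 ≤ 1686 < 19169 = q_6, so the answer is 51080/1279.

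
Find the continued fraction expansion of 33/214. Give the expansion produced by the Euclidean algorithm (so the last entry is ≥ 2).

33 = 0·214 + 33
214 = 6·33 + 16
33 = 2·16 + 1
16 = 16·1 + 0  (stop)
So 33/214 = [0; 6, 2, 16].

[0; 6, 2, 16]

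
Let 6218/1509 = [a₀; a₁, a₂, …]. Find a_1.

6218 = 4·1509 + 182   →  a_0 = 4
1509 = 8·182 + 53   →  a_1 = 8

8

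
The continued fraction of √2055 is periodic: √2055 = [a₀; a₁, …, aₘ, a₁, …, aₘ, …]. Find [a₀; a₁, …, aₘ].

a₀ = ⌊√2055⌋ = 45.
With m₀=0, d₀=1 and mₖ₊₁ = dₖaₖ − mₖ, dₖ₊₁ = (n − mₖ₊₁²)/dₖ, aₖ₊₁ = ⌊(a₀+mₖ₊₁)/dₖ₊₁⌋:
  k=1: m=45, d=30, a=3
  k=2: m=45, d=1, a=90
d=1 and a=2a₀=90 at k=2, so the next step gives (m, d) = (45, 30) again — its k=1 value — and the period has length 2.

[45; 3, 90]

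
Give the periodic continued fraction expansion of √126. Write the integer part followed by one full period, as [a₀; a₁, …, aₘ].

a₀ = ⌊√126⌋ = 11.
With m₀=0, d₀=1 and mₖ₊₁ = dₖaₖ − mₖ, dₖ₊₁ = (n − mₖ₊₁²)/dₖ, aₖ₊₁ = ⌊(a₀+mₖ₊₁)/dₖ₊₁⌋:
  k=1: m=11, d=5, a=4
  k=2: m=9, d=9, a=2
  k=3: m=9, d=5, a=4
  k=4: m=11, d=1, a=22
d=1 and a=2a₀=22 at k=4, so the next step gives (m, d) = (11, 5) again — its k=1 value — and the period has length 4.

[11; 4, 2, 4, 22]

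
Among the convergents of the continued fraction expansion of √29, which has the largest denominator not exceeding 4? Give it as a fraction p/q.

√29 = [5; 2, 1, 1, 2, 10, …] (period length 5).
Convergents:
  p_0/q_0 = 5/1
  p_1/q_1 = 11/2
  p_2/q_2 = 16/3
  p_3/q_3 = 27/5
q_2 = 3 ≤ 4 < 5 = q_3, so the answer is 16/3.

16/3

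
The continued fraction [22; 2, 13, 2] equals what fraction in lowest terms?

1259/56

Fold from the inside: start with 2/1.
  13 + 1/2 = 27/2
  2 + 2/27 = 56/27
  22 + 27/56 = 1259/56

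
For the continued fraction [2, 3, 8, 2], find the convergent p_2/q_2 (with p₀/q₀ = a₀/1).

Using pₖ = aₖpₖ₋₁ + pₖ₋₂, qₖ = aₖqₖ₋₁ + qₖ₋₂ (with p₋₁=1, p₋₂=0, q₋₁=0, q₋₂=1):
  k=0: a=2, p=2, q=1
  k=1: a=3, p=7, q=3
  k=2: a=8, p=58, q=25

58/25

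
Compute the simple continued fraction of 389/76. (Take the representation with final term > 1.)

389 = 5·76 + 9
76 = 8·9 + 4
9 = 2·4 + 1
4 = 4·1 + 0  (stop)
So 389/76 = [5; 8, 2, 4].

[5; 8, 2, 4]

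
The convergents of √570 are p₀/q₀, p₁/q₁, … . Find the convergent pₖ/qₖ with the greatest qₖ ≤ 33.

√570 = [23; 1, 6, 1, 46, …] (period length 4).
Convergents:
  p_0/q_0 = 23/1
  p_1/q_1 = 24/1
  p_2/q_2 = 167/7
  p_3/q_3 = 191/8
  p_4/q_4 = 8953/375
q_3 = 8 ≤ 33 < 375 = q_4, so the answer is 191/8.

191/8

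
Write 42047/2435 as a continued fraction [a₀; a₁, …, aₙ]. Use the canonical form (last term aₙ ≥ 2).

[17; 3, 1, 2, 1, 3, 3, 13]

42047 = 17×2435 + 652
2435 = 3×652 + 479
652 = 1×479 + 173
479 = 2×173 + 133
173 = 1×133 + 40
133 = 3×40 + 13
40 = 3×13 + 1
13 = 13×1 + 0  (stop)
So 42047/2435 = [17; 3, 1, 2, 1, 3, 3, 13].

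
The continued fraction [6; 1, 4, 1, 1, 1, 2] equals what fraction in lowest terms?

307/45

Using pₖ = aₖpₖ₋₁ + pₖ₋₂ and qₖ = aₖqₖ₋₁ + qₖ₋₂:
  k=0: a=6, p=6, q=1
  k=1: a=1, p=7, q=1
  k=2: a=4, p=34, q=5
  k=3: a=1, p=41, q=6
  k=4: a=1, p=75, q=11
  k=5: a=1, p=116, q=17
  k=6: a=2, p=307, q=45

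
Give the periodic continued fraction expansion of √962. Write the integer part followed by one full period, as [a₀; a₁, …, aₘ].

a₀ = ⌊√962⌋ = 31.

[31; 62]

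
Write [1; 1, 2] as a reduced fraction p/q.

Using pₖ = aₖpₖ₋₁ + pₖ₋₂ and qₖ = aₖqₖ₋₁ + qₖ₋₂:
  k=0: a=1, p=1, q=1
  k=1: a=1, p=2, q=1
  k=2: a=2, p=5, q=3

5/3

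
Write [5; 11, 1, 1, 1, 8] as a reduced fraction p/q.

Fold from the inside: start with 8/1.
  1 + 1/8 = 9/8
  1 + 8/9 = 17/9
  1 + 9/17 = 26/17
  11 + 17/26 = 303/26
  5 + 26/303 = 1541/303

1541/303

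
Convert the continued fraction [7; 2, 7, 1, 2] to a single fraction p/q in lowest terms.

Fold from the inside: start with 2/1.
  1 + 1/2 = 3/2
  7 + 2/3 = 23/3
  2 + 3/23 = 49/23
  7 + 23/49 = 366/49

366/49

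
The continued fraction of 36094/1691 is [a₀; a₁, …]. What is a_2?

36094 = 21·1691 + 583   →  a_0 = 21
1691 = 2·583 + 525   →  a_1 = 2
583 = 1·525 + 58   →  a_2 = 1

1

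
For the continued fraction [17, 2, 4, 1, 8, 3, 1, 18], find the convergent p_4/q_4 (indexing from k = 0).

1693/97

Using pₖ = aₖpₖ₋₁ + pₖ₋₂, qₖ = aₖqₖ₋₁ + qₖ₋₂ (with p₋₁=1, p₋₂=0, q₋₁=0, q₋₂=1):
  k=0: a=17, p=17, q=1
  k=1: a=2, p=35, q=2
  k=2: a=4, p=157, q=9
  k=3: a=1, p=192, q=11
  k=4: a=8, p=1693, q=97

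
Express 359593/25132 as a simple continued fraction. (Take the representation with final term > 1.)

[14; 3, 4, 12, 12, 13]

359593 = 14*25132 + 7745
25132 = 3*7745 + 1897
7745 = 4*1897 + 157
1897 = 12*157 + 13
157 = 12*13 + 1
13 = 13*1 + 0  (stop)
So 359593/25132 = [14; 3, 4, 12, 12, 13].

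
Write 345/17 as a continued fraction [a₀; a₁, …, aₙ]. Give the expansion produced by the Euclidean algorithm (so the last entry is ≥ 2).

[20; 3, 2, 2]

345 = 20*17 + 5
17 = 3*5 + 2
5 = 2*2 + 1
2 = 2*1 + 0  (stop)
So 345/17 = [20; 3, 2, 2].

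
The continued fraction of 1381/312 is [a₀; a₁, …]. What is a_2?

2

1381 = 4·312 + 133   →  a_0 = 4
312 = 2·133 + 46   →  a_1 = 2
133 = 2·46 + 41   →  a_2 = 2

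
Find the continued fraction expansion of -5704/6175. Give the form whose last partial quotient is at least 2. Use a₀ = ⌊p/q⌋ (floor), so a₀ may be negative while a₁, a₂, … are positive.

[-1; 13, 9, 17, 3]

-5704 = -1×6175 + 471
6175 = 13×471 + 52
471 = 9×52 + 3
52 = 17×3 + 1
3 = 3×1 + 0  (stop)
So -5704/6175 = [-1; 13, 9, 17, 3].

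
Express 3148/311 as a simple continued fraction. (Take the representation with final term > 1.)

3148 = 10×311 + 38
311 = 8×38 + 7
38 = 5×7 + 3
7 = 2×3 + 1
3 = 3×1 + 0  (stop)
So 3148/311 = [10; 8, 5, 2, 3].

[10; 8, 5, 2, 3]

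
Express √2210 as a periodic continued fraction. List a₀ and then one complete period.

[47; 94]

a₀ = ⌊√2210⌋ = 47.
With m₀=0, d₀=1 and mₖ₊₁ = dₖaₖ − mₖ, dₖ₊₁ = (n − mₖ₊₁²)/dₖ, aₖ₊₁ = ⌊(a₀+mₖ₊₁)/dₖ₊₁⌋:
  k=1: m=47, d=1, a=94
d=1 and a=2a₀=94 at k=1, so the next step gives (m, d) = (47, 1) again — its k=1 value — and the period has length 1.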